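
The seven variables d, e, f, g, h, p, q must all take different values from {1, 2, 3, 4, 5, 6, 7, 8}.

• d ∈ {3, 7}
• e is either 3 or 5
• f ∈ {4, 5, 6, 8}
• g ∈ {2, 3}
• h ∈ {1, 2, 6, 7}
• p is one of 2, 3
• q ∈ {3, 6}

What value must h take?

1

The 2 variables g and p are confined to {2, 3}, which locks those values in; drop them from d, e, h, q.
That leaves d = 7. Remove 7 from h.
e has just one choice, so e = 5. Strike 5 from f.
That leaves q = 6. Eliminate 6 elsewhere: f, h.
So h = 1.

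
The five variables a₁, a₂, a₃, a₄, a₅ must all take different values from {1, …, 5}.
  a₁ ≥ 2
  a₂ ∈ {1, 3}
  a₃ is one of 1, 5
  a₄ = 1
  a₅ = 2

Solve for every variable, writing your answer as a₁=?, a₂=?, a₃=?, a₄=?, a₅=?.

a₄ must be 1 (only option left). So a₂, a₃ can't be 1.
That leaves a₅ = 2. Strike 2 from a₁.
That leaves a₂ = 3. Eliminate 3 elsewhere: a₁.
a₃ must be 5 (only option left). So a₁ can't be 5.
That leaves a₁ = 4.

a₁=4, a₂=3, a₃=5, a₄=1, a₅=2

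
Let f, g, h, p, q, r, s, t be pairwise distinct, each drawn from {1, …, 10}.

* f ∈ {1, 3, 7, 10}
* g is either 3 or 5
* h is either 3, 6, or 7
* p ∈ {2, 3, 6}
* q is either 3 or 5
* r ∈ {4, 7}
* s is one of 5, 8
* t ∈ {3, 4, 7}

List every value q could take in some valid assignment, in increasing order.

The 2 variables g and q are confined to {3, 5}, which locks those values in; drop them from f, h, p, s, t.
s has just one choice, so s = 8.
The 2 variables r and t are confined to {4, 7}, which locks those values in; drop them from f, h.
h must be 6 (only option left). Eliminate 6 elsewhere: p.
That leaves p = 2.
No further eliminations apply; q can still be any of 3, 5.

3, 5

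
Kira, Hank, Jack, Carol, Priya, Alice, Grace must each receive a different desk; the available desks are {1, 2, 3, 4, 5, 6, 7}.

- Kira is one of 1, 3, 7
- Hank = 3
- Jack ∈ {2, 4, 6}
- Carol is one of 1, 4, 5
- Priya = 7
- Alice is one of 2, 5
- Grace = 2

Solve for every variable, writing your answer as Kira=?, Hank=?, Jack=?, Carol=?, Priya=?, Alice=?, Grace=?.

Hank must be 3 (only option left). So Kira can't be 3.
Priya has just one choice, so Priya = 7. So Kira can't be 7.
Grace's domain is down to {2}, so Grace = 2. So Jack, Alice can't be 2.
Kira's domain is down to {1}, so Kira = 1. Eliminate 1 elsewhere: Carol.
Alice has just one choice, so Alice = 5. Remove 5 from Carol.
Carol's domain is down to {4}, so Carol = 4. Strike 4 from Jack.
Jack's domain is down to {6}, so Jack = 6.

Kira=1, Hank=3, Jack=6, Carol=4, Priya=7, Alice=5, Grace=2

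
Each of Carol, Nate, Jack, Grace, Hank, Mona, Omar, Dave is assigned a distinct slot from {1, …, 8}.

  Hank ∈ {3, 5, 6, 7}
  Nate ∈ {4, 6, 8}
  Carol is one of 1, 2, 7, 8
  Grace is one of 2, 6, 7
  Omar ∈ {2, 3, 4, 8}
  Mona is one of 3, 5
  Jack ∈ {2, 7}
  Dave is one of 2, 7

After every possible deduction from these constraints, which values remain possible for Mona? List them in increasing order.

The 8 variables together cover exactly {1, 2, 3, 4, 5, 6, 7, 8} — 8 values for 8 variables — and 1 appears only in Carol's list, so Carol = 1.
The 2 variables Jack and Dave are confined to {2, 7}, which locks those values in; drop them from Grace, Hank, Omar.
Grace must be 6 (only option left). Strike 6 from Nate, Hank.
The 2 variables Hank and Mona are confined to {3, 5}, which locks those values in; drop them from Omar.
No further eliminations apply; Mona can still be any of 3, 5.

3, 5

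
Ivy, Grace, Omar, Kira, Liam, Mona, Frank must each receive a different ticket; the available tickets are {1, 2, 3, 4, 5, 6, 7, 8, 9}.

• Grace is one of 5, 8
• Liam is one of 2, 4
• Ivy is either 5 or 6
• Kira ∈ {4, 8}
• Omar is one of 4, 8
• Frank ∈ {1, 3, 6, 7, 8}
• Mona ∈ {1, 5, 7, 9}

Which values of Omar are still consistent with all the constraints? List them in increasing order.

4, 8

Omar and Kira between them cover only {4, 8} — a naked pair. Remove those values from Grace, Liam, Frank.
Grace must be 5 (only option left). Strike 5 from Ivy, Mona.
Liam must be 2 (only option left).
Ivy must be 6 (only option left). Remove 6 from Frank.
No further eliminations apply; Omar can still be any of 4, 8.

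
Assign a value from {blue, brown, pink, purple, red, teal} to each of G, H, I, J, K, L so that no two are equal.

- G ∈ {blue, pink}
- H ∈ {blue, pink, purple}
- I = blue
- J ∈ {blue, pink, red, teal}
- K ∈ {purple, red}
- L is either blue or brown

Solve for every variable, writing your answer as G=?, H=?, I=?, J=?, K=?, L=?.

G=pink, H=purple, I=blue, J=teal, K=red, L=brown

I must be blue (only option left). Strike blue from G, H, J, L.
That leaves L = brown.
G has just one choice, so G = pink. Remove pink from H, J.
H has just one choice, so H = purple. Eliminate purple elsewhere: K.
K must be red (only option left). Remove red from J.
J's domain is down to {teal}, so J = teal.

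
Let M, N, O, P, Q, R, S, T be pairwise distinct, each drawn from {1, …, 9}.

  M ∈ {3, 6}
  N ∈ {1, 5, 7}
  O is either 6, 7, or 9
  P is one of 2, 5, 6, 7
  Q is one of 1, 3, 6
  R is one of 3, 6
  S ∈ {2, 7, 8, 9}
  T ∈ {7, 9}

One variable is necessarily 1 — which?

The 8 variables together cover exactly {1, 2, 3, 5, 6, 7, 8, 9} — 8 values for 8 variables — and 8 appears only in S's list, so S = 8.
The 7 still-open variables together cover exactly {1, 2, 3, 5, 6, 7, 9} — 7 values for 7 variables — and 2 appears only in P's list, so P = 2.
The 6 still-open variables together cover exactly {1, 3, 5, 6, 7, 9} — 6 values for 6 variables — and 5 appears only in N's list, so N = 5.
The 5 still-open variables together cover exactly {1, 3, 6, 7, 9} — 5 values for 5 variables — and 1 appears only in Q's list, so Q = 1.

Q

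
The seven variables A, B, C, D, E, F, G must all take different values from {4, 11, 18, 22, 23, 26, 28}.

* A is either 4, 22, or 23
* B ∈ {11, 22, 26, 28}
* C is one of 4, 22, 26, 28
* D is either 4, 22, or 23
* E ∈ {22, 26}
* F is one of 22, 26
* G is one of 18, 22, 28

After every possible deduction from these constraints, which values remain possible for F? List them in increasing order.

Among the 7 variables, 11 fits only B (and all 7 values in {4, 11, 18, 22, 23, 26, 28} must be used), so B = 11.
Among the 6 still-open variables, 18 fits only G (and all 6 values in {4, 18, 22, 23, 26, 28} must be used), so G = 18.
Among the 5 still-open variables, 28 fits only C (and all 5 values in {4, 22, 23, 26, 28} must be used), so C = 28.
E and F between them cover only {22, 26} — a naked pair. Remove those values from A, D.
No further eliminations apply; F can still be any of 22, 26.

22, 26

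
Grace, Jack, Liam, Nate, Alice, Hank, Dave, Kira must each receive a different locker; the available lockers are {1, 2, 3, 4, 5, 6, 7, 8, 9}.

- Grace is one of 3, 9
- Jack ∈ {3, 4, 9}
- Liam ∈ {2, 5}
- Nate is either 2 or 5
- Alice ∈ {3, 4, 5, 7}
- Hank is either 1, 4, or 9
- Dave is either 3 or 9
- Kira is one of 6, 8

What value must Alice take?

Grace and Dave share exactly the 2 values {3, 9}; by pigeonhole those values go to them, so strike 3, 9 from Jack, Alice, Hank.
That leaves Jack = 4. Strike 4 from Alice, Hank.
Hank has just one choice, so Hank = 1.
The 2 variables Liam and Nate are confined to {2, 5}, which locks those values in; drop them from Alice.
So Alice = 7.

7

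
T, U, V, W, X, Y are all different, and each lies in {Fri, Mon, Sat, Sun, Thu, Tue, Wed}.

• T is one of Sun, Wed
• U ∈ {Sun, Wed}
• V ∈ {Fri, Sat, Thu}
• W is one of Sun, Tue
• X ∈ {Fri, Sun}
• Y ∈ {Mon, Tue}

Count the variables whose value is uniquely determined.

3

The 2 variables T and U are confined to {Sun, Wed}, which locks those values in; drop them from W, X.
W has just one choice, so W = Tue. So Y can't be Tue.
That leaves X = Fri. Eliminate Fri elsewhere: V.
Y has just one choice, so Y = Mon.
Determined: W=Tue, X=Fri, Y=Mon. The other variables each still have more than one consistent value. That makes 3.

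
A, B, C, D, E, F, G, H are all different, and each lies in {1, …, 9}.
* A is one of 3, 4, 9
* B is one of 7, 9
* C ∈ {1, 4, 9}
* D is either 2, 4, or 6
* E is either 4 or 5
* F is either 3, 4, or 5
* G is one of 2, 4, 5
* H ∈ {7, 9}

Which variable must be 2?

G

The 8 variables draw from only 8 values {1, 2, 3, 4, 5, 6, 7, 9}, so each is used; only C can be 1, hence C = 1.
Among the 7 still-open variables, 6 fits only D (and all 7 values in {2, 3, 4, 5, 6, 7, 9} must be used), so D = 6.
The 6 still-open variables together cover exactly {2, 3, 4, 5, 7, 9} — 6 values for 6 variables — and 2 appears only in G's list, so G = 2.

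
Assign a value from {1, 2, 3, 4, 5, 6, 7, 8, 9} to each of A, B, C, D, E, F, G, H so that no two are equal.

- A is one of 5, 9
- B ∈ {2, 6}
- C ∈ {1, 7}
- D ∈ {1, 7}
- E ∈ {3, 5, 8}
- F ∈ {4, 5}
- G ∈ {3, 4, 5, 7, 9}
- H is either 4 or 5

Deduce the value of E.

The 2 variables C and D are confined to {1, 7}, which locks those values in; drop them from G.
F and H share exactly the 2 values {4, 5}; by pigeonhole those values go to them, so strike 4, 5 from A, E, G.
A's domain is down to {9}, so A = 9. So G can't be 9.
That leaves G = 3. Strike 3 from E.
So E = 8.

8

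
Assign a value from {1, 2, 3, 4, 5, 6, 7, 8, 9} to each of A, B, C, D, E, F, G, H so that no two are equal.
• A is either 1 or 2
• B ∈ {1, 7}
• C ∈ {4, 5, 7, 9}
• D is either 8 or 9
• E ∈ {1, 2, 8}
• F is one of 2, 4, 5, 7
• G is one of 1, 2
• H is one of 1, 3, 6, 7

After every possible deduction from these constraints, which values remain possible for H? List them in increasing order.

A and G between them cover only {1, 2} — a naked pair. Remove those values from B, E, F, H.
B has just one choice, so B = 7. Strike 7 from C, F, H.
E's domain is down to {8}, so E = 8. Strike 8 from D.
D's domain is down to {9}, so D = 9. Strike 9 from C.
No further eliminations apply; H can still be any of 3, 6.

3, 6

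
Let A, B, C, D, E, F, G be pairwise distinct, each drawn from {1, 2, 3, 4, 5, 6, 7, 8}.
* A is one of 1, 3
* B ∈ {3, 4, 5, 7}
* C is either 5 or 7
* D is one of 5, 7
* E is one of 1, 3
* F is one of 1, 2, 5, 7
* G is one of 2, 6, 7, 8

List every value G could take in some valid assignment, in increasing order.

The 2 variables A and E are confined to {1, 3}, which locks those values in; drop them from B, F.
The 2 variables C and D are confined to {5, 7}, which locks those values in; drop them from B, F, G.
B has just one choice, so B = 4.
That leaves F = 2. Remove 2 from G.
No further eliminations apply; G can still be any of 6, 8.

6, 8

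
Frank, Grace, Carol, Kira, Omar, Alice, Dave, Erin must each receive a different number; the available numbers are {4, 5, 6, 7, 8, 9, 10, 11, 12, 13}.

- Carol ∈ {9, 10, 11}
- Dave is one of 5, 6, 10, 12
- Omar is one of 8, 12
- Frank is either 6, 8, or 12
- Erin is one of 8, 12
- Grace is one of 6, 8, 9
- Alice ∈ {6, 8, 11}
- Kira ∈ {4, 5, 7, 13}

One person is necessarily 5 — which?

Dave

Omar and Erin share exactly the 2 values {8, 12}; by pigeonhole those values go to them, so strike 8, 12 from Frank, Grace, Alice, Dave.
That leaves Frank = 6. Eliminate 6 elsewhere: Grace, Alice, Dave.
That leaves Grace = 9. Strike 9 from Carol.
Alice has just one choice, so Alice = 11. Remove 11 from Carol.
That leaves Carol = 10. Strike 10 from Dave.
So 5 goes to Dave.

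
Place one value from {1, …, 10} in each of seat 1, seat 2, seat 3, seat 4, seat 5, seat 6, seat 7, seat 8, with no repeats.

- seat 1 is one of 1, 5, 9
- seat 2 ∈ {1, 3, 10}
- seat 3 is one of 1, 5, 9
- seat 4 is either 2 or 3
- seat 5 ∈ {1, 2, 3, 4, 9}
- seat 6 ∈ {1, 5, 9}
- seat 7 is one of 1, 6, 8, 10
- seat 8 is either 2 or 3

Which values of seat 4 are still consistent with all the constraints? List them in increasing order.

seat 4 and seat 8 between them cover only {2, 3} — a naked pair. Remove those values from seat 2, seat 5.
seat 1, seat 3, seat 6 share exactly the 3 values {1, 5, 9}; by pigeonhole those values go to them, so strike 1, 5, 9 from seat 2, seat 5, seat 7.
seat 2 has just one choice, so seat 2 = 10. Eliminate 10 elsewhere: seat 7.
seat 5 must be 4 (only option left).
No further eliminations apply; seat 4 can still be any of 2, 3.

2, 3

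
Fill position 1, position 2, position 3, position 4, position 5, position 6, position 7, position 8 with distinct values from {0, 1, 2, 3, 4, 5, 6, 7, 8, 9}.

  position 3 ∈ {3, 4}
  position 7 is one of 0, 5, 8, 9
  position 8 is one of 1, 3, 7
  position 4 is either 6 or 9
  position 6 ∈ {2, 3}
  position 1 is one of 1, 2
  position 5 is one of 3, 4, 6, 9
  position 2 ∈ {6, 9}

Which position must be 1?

position 1

position 2 and position 4 between them cover only {6, 9} — a naked pair. Remove those values from position 5, position 7.
position 3 and position 5 between them cover only {3, 4} — a naked pair. Remove those values from position 6, position 8.
position 6 has just one choice, so position 6 = 2. Strike 2 from position 1.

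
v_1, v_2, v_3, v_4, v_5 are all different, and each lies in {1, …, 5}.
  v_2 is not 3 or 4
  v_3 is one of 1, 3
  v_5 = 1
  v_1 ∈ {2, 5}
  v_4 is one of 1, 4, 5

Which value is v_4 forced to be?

4

v_5 has just one choice, so v_5 = 1. So v_2, v_3, v_4 can't be 1.
v_3's domain is down to {3}, so v_3 = 3.
Among the 3 still-open variables, 4 fits only v_4 (and all 3 values in {2, 4, 5} must be used), so v_4 = 4.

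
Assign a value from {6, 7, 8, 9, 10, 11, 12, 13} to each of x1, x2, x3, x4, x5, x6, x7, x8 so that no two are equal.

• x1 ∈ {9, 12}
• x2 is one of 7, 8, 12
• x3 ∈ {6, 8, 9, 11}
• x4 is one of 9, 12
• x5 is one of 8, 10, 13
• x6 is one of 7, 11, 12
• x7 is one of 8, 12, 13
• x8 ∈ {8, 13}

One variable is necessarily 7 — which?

x2

The 8 variables together cover exactly {6, 7, 8, 9, 10, 11, 12, 13} — 8 values for 8 variables — and 6 appears only in x3's list, so x3 = 6.
The 7 still-open variables together cover exactly {7, 8, 9, 10, 11, 12, 13} — 7 values for 7 variables — and 10 appears only in x5's list, so x5 = 10.
The 6 still-open variables draw from only 6 values {7, 8, 9, 11, 12, 13}, so each is used; only x6 can be 11, hence x6 = 11.
Among the 5 still-open variables, 7 fits only x2 (and all 5 values in {7, 8, 9, 12, 13} must be used), so x2 = 7.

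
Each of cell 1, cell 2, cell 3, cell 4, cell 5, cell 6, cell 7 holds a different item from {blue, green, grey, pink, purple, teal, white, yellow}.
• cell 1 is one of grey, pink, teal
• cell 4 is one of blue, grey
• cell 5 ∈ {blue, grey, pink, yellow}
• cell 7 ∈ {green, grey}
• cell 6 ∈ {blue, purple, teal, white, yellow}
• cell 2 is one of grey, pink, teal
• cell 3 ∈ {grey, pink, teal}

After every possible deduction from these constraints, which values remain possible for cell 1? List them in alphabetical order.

grey, pink, teal

cell 1, cell 2, cell 3 share exactly the 3 values {grey, pink, teal}; by pigeonhole those values go to them, so strike grey, pink, teal from cell 4, cell 5, cell 6, cell 7.
cell 4's domain is down to {blue}, so cell 4 = blue. So cell 5, cell 6 can't be blue.
cell 5 has just one choice, so cell 5 = yellow. Strike yellow from cell 6.
That leaves cell 7 = green.
No further eliminations apply; cell 1 can still be any of grey, pink, teal.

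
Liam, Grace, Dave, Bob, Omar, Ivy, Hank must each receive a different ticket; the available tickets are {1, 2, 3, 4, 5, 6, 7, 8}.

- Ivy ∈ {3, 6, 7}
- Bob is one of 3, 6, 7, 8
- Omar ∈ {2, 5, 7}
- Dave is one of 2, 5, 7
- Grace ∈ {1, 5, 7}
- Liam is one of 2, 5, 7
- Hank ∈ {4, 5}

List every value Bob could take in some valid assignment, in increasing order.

3, 6, 8

The 3 variables Liam, Dave, Omar are confined to {2, 5, 7}, which locks those values in; drop them from Grace, Bob, Ivy, Hank.
That leaves Grace = 1.
Hank's domain is down to {4}, so Hank = 4.
No further eliminations apply; Bob can still be any of 3, 6, 8.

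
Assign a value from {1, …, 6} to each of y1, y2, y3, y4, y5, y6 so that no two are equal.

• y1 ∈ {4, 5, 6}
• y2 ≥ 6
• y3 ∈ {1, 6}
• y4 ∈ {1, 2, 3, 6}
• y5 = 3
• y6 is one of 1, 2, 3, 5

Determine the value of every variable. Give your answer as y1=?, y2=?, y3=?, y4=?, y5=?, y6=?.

y2 has just one choice, so y2 = 6. Remove 6 from y1, y3, y4.
y3's domain is down to {1}, so y3 = 1. Eliminate 1 elsewhere: y4, y6.
y5 has just one choice, so y5 = 3. Eliminate 3 elsewhere: y4, y6.
y4 must be 2 (only option left). So y6 can't be 2.
y6 must be 5 (only option left). Remove 5 from y1.
y1 has just one choice, so y1 = 4.

y1=4, y2=6, y3=1, y4=2, y5=3, y6=5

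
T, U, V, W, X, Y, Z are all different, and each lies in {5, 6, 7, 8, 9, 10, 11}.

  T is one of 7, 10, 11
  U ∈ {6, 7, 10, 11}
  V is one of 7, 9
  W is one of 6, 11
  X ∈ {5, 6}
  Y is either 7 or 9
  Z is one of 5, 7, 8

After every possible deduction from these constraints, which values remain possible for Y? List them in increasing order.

7, 9

The 7 variables together cover exactly {5, 6, 7, 8, 9, 10, 11} — 7 values for 7 variables — and 8 appears only in Z's list, so Z = 8.
The 6 still-open variables draw from only 6 values {5, 6, 7, 9, 10, 11}, so each is used; only X can be 5, hence X = 5.
V and Y between them cover only {7, 9} — a naked pair. Remove those values from T, U.
No further eliminations apply; Y can still be any of 7, 9.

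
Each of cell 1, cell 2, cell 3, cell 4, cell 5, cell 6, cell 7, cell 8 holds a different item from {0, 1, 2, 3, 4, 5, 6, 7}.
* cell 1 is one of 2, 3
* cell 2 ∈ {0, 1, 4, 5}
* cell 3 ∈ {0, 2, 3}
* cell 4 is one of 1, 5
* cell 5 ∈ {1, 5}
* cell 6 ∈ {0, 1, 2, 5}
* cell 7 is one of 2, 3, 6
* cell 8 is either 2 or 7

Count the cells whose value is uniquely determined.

3

The 8 variables together cover exactly {0, 1, 2, 3, 4, 5, 6, 7} — 8 values for 8 variables — and 4 appears only in cell 2's list, so cell 2 = 4.
Among the 7 still-open variables, 6 fits only cell 7 (and all 7 values in {0, 1, 2, 3, 5, 6, 7} must be used), so cell 7 = 6.
The 6 still-open variables draw from only 6 values {0, 1, 2, 3, 5, 7}, so each is used; only cell 8 can be 7, hence cell 8 = 7.
cell 4 and cell 5 share exactly the 2 values {1, 5}; by pigeonhole those values go to them, so strike 1, 5 from cell 6.
Determined: cell 2=4, cell 7=6, cell 8=7. The other cells each still have more than one consistent value. That makes 3.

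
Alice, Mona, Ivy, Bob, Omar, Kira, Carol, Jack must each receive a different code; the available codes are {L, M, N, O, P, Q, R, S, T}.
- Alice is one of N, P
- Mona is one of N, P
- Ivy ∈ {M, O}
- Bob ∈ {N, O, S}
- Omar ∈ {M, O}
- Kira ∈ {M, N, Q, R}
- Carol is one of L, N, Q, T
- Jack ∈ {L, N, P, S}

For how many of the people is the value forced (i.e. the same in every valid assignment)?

Alice and Mona share exactly the 2 values {N, P}; by pigeonhole those values go to them, so strike N, P from Bob, Kira, Carol, Jack.
The 2 variables Ivy and Omar are confined to {M, O}, which locks those values in; drop them from Bob, Kira.
Bob's domain is down to {S}, so Bob = S. Eliminate S elsewhere: Jack.
Jack has just one choice, so Jack = L. Eliminate L elsewhere: Carol.
Determined: Bob=S, Jack=L. The other people each still have more than one consistent value. That makes 2.

2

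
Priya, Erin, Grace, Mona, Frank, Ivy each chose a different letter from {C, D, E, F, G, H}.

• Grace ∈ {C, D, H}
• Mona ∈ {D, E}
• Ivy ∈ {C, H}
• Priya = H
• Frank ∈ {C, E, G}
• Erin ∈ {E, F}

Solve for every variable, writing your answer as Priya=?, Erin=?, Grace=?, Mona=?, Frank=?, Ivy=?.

Priya=H, Erin=F, Grace=D, Mona=E, Frank=G, Ivy=C

Priya has just one choice, so Priya = H. Eliminate H elsewhere: Grace, Ivy.
Ivy's domain is down to {C}, so Ivy = C. Eliminate C elsewhere: Grace, Frank.
Grace has just one choice, so Grace = D. Eliminate D elsewhere: Mona.
That leaves Mona = E. Remove E from Erin, Frank.
Frank has just one choice, so Frank = G.
That leaves Erin = F.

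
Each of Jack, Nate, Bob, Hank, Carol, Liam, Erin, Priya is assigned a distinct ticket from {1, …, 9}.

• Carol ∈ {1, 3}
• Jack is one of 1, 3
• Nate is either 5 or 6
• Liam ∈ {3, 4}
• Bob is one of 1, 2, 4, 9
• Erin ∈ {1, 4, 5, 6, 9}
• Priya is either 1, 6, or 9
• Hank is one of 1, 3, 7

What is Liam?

Among the 8 variables, 2 fits only Bob (and all 8 values in {1, 2, 3, 4, 5, 6, 7, 9} must be used), so Bob = 2.
The 7 still-open variables together cover exactly {1, 3, 4, 5, 6, 7, 9} — 7 values for 7 variables — and 7 appears only in Hank's list, so Hank = 7.
The 2 variables Jack and Carol are confined to {1, 3}, which locks those values in; drop them from Liam, Erin, Priya.
So Liam = 4.

4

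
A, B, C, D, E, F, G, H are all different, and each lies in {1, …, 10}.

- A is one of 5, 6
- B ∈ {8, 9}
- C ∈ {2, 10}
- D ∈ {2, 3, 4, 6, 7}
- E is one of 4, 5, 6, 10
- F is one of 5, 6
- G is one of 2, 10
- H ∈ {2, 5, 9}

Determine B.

The 2 variables A and F are confined to {5, 6}, which locks those values in; drop them from D, E, H.
C and G share exactly the 2 values {2, 10}; by pigeonhole those values go to them, so strike 2, 10 from D, E, H.
E must be 4 (only option left). Remove 4 from D.
H has just one choice, so H = 9. So B can't be 9.
So B = 8.

8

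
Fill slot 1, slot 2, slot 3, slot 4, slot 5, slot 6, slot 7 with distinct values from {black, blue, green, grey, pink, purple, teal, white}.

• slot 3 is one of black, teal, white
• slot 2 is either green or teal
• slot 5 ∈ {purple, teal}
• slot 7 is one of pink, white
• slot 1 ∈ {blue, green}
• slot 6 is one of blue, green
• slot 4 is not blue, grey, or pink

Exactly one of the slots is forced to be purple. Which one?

The 7 variables draw from only 7 values {black, blue, green, pink, purple, teal, white}, so each is used; only slot 7 can be pink, hence slot 7 = pink.
slot 1 and slot 6 share exactly the 2 values {blue, green}; by pigeonhole those values go to them, so strike blue, green from slot 2, slot 4.
slot 2 has just one choice, so slot 2 = teal. Strike teal from slot 3, slot 4, slot 5.
So purple goes to slot 5.

slot 5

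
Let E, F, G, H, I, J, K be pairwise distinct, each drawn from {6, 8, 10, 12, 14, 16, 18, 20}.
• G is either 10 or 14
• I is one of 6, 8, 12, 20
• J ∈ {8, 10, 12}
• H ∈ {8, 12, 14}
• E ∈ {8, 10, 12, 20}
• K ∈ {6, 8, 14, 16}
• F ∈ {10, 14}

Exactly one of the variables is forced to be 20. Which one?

E

The 7 variables together cover exactly {6, 8, 10, 12, 14, 16, 20} — 7 values for 7 variables — and 16 appears only in K's list, so K = 16.
The 6 still-open variables draw from only 6 values {6, 8, 10, 12, 14, 20}, so each is used; only I can be 6, hence I = 6.
The 5 still-open variables together cover exactly {8, 10, 12, 14, 20} — 5 values for 5 variables — and 20 appears only in E's list, so E = 20.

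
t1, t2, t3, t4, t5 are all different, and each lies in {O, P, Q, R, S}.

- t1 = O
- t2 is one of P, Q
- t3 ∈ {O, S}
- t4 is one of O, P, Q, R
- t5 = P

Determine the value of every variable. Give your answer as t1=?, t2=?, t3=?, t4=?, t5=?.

t1=O, t2=Q, t3=S, t4=R, t5=P

t1 has just one choice, so t1 = O. Remove O from t3, t4.
t3 must be S (only option left).
t5's domain is down to {P}, so t5 = P. Eliminate P elsewhere: t2, t4.
t2's domain is down to {Q}, so t2 = Q. Strike Q from t4.
t4 must be R (only option left).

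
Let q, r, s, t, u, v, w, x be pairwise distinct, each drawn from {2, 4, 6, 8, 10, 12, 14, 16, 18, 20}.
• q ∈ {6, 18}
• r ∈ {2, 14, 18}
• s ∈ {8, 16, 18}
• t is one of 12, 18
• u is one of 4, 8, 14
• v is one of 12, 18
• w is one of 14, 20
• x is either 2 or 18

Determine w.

t and v between them cover only {12, 18} — a naked pair. Remove those values from q, r, s, x.
q's domain is down to {6}, so q = 6.
x must be 2 (only option left). So r can't be 2.
That leaves r = 14. Strike 14 from u, w.
So w = 20.

20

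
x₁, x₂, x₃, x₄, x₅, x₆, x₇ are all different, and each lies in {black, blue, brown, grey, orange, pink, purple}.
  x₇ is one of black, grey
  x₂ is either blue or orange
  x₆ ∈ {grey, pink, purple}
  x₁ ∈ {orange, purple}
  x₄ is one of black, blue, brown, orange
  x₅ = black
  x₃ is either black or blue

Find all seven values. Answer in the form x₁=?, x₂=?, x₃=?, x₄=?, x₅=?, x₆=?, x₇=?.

x₁=purple, x₂=orange, x₃=blue, x₄=brown, x₅=black, x₆=pink, x₇=grey

x₅ must be black (only option left). Eliminate black elsewhere: x₃, x₄, x₇.
x₇'s domain is down to {grey}, so x₇ = grey. So x₆ can't be grey.
x₃ must be blue (only option left). Remove blue from x₂, x₄.
That leaves x₂ = orange. Strike orange from x₁, x₄.
That leaves x₄ = brown.
That leaves x₁ = purple. Eliminate purple elsewhere: x₆.
x₆ has just one choice, so x₆ = pink.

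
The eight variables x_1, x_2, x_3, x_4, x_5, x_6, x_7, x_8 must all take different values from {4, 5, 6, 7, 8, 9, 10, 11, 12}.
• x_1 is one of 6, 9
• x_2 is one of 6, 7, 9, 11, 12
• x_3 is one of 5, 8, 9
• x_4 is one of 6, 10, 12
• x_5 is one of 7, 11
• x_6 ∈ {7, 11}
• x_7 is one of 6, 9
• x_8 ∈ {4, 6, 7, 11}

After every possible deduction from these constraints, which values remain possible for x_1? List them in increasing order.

x_1 and x_7 between them cover only {6, 9} — a naked pair. Remove those values from x_2, x_3, x_4, x_8.
x_5 and x_6 share exactly the 2 values {7, 11}; by pigeonhole those values go to them, so strike 7, 11 from x_2, x_8.
x_2 has just one choice, so x_2 = 12. Strike 12 from x_4.
That leaves x_4 = 10.
x_8's domain is down to {4}, so x_8 = 4.
No further eliminations apply; x_1 can still be any of 6, 9.

6, 9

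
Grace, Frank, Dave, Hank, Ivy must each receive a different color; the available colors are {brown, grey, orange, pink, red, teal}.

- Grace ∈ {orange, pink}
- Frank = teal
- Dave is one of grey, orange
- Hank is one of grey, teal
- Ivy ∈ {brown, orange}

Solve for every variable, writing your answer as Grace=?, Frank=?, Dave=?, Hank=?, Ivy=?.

Frank has just one choice, so Frank = teal. So Hank can't be teal.
That leaves Hank = grey. Eliminate grey elsewhere: Dave.
That leaves Dave = orange. So Grace, Ivy can't be orange.
Ivy has just one choice, so Ivy = brown.
Grace's domain is down to {pink}, so Grace = pink.

Grace=pink, Frank=teal, Dave=orange, Hank=grey, Ivy=brown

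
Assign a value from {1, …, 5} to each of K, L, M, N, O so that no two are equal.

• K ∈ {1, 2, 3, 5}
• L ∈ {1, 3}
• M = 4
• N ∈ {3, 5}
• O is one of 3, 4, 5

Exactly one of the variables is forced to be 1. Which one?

M must be 4 (only option left). Eliminate 4 elsewhere: O.
The 4 still-open variables draw from only 4 values {1, 2, 3, 5}, so each is used; only K can be 2, hence K = 2.
Among the 3 still-open variables, 1 fits only L (and all 3 values in {1, 3, 5} must be used), so L = 1.

L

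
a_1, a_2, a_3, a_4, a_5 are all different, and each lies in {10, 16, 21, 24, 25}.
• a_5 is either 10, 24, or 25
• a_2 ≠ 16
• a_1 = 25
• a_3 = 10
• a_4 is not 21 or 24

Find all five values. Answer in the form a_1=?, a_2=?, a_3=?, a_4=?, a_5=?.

a_1's domain is down to {25}, so a_1 = 25. Eliminate 25 elsewhere: a_2, a_4, a_5.
a_3 has just one choice, so a_3 = 10. Strike 10 from a_2, a_4, a_5.
a_4 has just one choice, so a_4 = 16.
a_5 has just one choice, so a_5 = 24. So a_2 can't be 24.
a_2's domain is down to {21}, so a_2 = 21.

a_1=25, a_2=21, a_3=10, a_4=16, a_5=24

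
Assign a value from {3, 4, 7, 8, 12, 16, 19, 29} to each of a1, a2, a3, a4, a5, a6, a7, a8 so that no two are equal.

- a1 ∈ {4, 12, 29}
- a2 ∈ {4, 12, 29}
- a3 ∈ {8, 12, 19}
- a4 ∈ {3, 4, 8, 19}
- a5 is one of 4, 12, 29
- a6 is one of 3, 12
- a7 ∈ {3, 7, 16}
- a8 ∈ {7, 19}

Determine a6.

The 8 variables draw from only 8 values {3, 4, 7, 8, 12, 16, 19, 29}, so each is used; only a7 can be 16, hence a7 = 16.
Among the 7 still-open variables, 7 fits only a8 (and all 7 values in {3, 4, 7, 8, 12, 19, 29} must be used), so a8 = 7.
The 3 variables a1, a2, a5 are confined to {4, 12, 29}, which locks those values in; drop them from a3, a4, a6.
So a6 = 3.

3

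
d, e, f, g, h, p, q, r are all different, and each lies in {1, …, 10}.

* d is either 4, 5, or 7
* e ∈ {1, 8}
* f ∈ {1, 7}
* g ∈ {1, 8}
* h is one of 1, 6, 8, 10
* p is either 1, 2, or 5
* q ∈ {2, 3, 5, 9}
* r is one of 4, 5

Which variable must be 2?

The 2 variables e and g are confined to {1, 8}, which locks those values in; drop them from f, h, p.
f's domain is down to {7}, so f = 7. So d can't be 7.
d and r between them cover only {4, 5} — a naked pair. Remove those values from p, q.
So 2 goes to p.

p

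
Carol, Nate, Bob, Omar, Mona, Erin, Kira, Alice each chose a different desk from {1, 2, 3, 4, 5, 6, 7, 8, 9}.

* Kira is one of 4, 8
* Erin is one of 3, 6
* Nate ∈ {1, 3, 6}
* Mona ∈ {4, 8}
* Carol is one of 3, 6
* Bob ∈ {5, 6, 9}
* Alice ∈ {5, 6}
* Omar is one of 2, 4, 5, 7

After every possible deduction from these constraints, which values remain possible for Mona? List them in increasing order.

Carol and Erin share exactly the 2 values {3, 6}; by pigeonhole those values go to them, so strike 3, 6 from Nate, Bob, Alice.
That leaves Nate = 1.
Alice must be 5 (only option left). Strike 5 from Bob, Omar.
Bob must be 9 (only option left).
The 2 variables Mona and Kira are confined to {4, 8}, which locks those values in; drop them from Omar.
No further eliminations apply; Mona can still be any of 4, 8.

4, 8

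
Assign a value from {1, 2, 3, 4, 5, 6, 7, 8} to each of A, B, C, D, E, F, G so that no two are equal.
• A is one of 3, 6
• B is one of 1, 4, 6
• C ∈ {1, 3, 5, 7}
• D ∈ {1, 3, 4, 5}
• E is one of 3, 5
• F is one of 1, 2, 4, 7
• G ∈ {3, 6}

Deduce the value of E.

5

The 7 variables together cover exactly {1, 2, 3, 4, 5, 6, 7} — 7 values for 7 variables — and 2 appears only in F's list, so F = 2.
The 6 still-open variables together cover exactly {1, 3, 4, 5, 6, 7} — 6 values for 6 variables — and 7 appears only in C's list, so C = 7.
The 2 variables A and G are confined to {3, 6}, which locks those values in; drop them from B, D, E.
So E = 5.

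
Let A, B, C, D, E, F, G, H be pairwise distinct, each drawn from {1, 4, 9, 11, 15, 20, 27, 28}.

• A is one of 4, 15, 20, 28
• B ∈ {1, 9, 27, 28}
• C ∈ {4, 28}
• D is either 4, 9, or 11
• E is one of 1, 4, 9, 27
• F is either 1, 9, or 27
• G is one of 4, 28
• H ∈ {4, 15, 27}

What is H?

15

The 8 variables draw from only 8 values {1, 4, 9, 11, 15, 20, 27, 28}, so each is used; only D can be 11, hence D = 11.
The 7 still-open variables draw from only 7 values {1, 4, 9, 15, 20, 27, 28}, so each is used; only A can be 20, hence A = 20.
The 6 still-open variables together cover exactly {1, 4, 9, 15, 27, 28} — 6 values for 6 variables — and 15 appears only in H's list, so H = 15.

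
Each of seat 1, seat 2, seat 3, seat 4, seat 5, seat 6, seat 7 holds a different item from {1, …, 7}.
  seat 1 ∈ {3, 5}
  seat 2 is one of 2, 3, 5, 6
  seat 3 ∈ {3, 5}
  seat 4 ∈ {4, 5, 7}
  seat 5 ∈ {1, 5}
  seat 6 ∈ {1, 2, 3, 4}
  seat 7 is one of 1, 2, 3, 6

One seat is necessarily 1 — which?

seat 5

The 7 variables draw from only 7 values {1, 2, 3, 4, 5, 6, 7}, so each is used; only seat 4 can be 7, hence seat 4 = 7.
Among the 6 still-open variables, 4 fits only seat 6 (and all 6 values in {1, 2, 3, 4, 5, 6} must be used), so seat 6 = 4.
seat 1 and seat 3 between them cover only {3, 5} — a naked pair. Remove those values from seat 2, seat 5, seat 7.
So 1 goes to seat 5.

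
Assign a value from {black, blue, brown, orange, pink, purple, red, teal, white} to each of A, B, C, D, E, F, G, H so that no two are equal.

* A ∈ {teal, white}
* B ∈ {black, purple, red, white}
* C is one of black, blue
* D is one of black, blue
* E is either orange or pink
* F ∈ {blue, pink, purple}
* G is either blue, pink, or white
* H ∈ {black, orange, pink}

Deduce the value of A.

The 8 variables draw from only 8 values {black, blue, orange, pink, purple, red, teal, white}, so each is used; only B can be red, hence B = red.
The 7 still-open variables draw from only 7 values {black, blue, orange, pink, purple, teal, white}, so each is used; only F can be purple, hence F = purple.
The 6 still-open variables draw from only 6 values {black, blue, orange, pink, teal, white}, so each is used; only A can be teal, hence A = teal.

teal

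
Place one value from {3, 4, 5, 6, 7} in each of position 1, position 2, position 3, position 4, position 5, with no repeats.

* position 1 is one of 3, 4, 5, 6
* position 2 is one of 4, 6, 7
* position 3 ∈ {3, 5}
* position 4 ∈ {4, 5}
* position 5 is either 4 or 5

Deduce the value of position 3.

Among the 5 variables, 7 fits only position 2 (and all 5 values in {3, 4, 5, 6, 7} must be used), so position 2 = 7.
The 4 still-open variables together cover exactly {3, 4, 5, 6} — 4 values for 4 variables — and 6 appears only in position 1's list, so position 1 = 6.
The 3 still-open variables together cover exactly {3, 4, 5} — 3 values for 3 variables — and 3 appears only in position 3's list, so position 3 = 3.

3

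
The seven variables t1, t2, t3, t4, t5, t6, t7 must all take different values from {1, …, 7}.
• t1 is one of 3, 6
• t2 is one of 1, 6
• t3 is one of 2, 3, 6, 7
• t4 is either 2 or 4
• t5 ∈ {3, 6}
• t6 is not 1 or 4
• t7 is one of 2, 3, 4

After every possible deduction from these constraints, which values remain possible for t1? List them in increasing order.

3, 6

Among the 7 variables, 1 fits only t2 (and all 7 values in {1, 2, 3, 4, 5, 6, 7} must be used), so t2 = 1.
Among the 6 still-open variables, 5 fits only t6 (and all 6 values in {2, 3, 4, 5, 6, 7} must be used), so t6 = 5.
The 5 still-open variables draw from only 5 values {2, 3, 4, 6, 7}, so each is used; only t3 can be 7, hence t3 = 7.
The 2 variables t1 and t5 are confined to {3, 6}, which locks those values in; drop them from t7.
No further eliminations apply; t1 can still be any of 3, 6.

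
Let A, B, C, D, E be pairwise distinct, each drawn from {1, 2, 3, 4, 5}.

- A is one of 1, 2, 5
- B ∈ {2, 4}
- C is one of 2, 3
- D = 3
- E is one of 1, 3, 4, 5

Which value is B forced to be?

4

D must be 3 (only option left). Eliminate 3 elsewhere: C, E.
C's domain is down to {2}, so C = 2. Eliminate 2 elsewhere: A, B.
So B = 4.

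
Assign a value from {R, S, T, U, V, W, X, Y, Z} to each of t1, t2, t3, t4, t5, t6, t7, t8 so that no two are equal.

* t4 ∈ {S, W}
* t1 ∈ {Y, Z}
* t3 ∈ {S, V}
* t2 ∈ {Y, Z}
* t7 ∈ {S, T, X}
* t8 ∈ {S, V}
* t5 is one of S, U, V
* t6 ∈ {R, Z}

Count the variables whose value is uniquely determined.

3

t1 and t2 share exactly the 2 values {Y, Z}; by pigeonhole those values go to them, so strike Y, Z from t6.
t6's domain is down to {R}, so t6 = R.
t3 and t8 between them cover only {S, V} — a naked pair. Remove those values from t4, t5, t7.
t4 has just one choice, so t4 = W.
t5 must be U (only option left).
Determined: t4=W, t5=U, t6=R. The other variables each still have more than one consistent value. That makes 3.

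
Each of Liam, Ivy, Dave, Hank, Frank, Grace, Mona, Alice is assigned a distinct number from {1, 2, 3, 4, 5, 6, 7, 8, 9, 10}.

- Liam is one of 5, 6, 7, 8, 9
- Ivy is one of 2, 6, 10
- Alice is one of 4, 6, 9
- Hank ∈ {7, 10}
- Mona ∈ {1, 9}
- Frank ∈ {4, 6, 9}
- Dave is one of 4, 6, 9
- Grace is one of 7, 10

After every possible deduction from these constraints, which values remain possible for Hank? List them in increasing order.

7, 10

The 2 variables Hank and Grace are confined to {7, 10}, which locks those values in; drop them from Liam, Ivy.
The 3 variables Dave, Frank, Alice are confined to {4, 6, 9}, which locks those values in; drop them from Liam, Ivy, Mona.
That leaves Ivy = 2.
Mona must be 1 (only option left).
No further eliminations apply; Hank can still be any of 7, 10.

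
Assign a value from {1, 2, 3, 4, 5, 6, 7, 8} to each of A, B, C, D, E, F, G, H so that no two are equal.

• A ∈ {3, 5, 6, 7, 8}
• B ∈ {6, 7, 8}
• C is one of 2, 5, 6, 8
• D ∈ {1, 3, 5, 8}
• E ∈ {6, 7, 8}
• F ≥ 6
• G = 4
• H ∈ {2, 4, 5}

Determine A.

3

G has just one choice, so G = 4. So H can't be 4.
The 7 still-open variables together cover exactly {1, 2, 3, 5, 6, 7, 8} — 7 values for 7 variables — and 1 appears only in D's list, so D = 1.
Among the 6 still-open variables, 3 fits only A (and all 6 values in {2, 3, 5, 6, 7, 8} must be used), so A = 3.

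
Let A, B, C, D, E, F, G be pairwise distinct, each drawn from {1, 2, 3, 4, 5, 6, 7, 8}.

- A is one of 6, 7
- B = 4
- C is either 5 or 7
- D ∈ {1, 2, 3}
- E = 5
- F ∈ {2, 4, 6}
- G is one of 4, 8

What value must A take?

B's domain is down to {4}, so B = 4. So F, G can't be 4.
That leaves E = 5. So C can't be 5.
G must be 8 (only option left).
C's domain is down to {7}, so C = 7. So A can't be 7.
So A = 6.

6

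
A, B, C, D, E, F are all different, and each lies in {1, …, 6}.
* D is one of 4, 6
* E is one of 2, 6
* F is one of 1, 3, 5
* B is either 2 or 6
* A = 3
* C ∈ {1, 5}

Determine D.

4

A has just one choice, so A = 3. Strike 3 from F.
The 5 still-open variables draw from only 5 values {1, 2, 4, 5, 6}, so each is used; only D can be 4, hence D = 4.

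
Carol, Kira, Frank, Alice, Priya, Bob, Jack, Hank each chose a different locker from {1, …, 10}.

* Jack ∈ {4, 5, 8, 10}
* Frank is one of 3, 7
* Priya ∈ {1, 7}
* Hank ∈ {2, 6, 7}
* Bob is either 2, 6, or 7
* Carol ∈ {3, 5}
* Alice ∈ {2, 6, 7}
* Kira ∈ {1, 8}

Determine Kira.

Alice, Bob, Hank between them cover only {2, 6, 7} — a naked triple. Remove those values from Frank, Priya.
That leaves Frank = 3. Eliminate 3 elsewhere: Carol.
Priya must be 1 (only option left). Eliminate 1 elsewhere: Kira.
So Kira = 8.

8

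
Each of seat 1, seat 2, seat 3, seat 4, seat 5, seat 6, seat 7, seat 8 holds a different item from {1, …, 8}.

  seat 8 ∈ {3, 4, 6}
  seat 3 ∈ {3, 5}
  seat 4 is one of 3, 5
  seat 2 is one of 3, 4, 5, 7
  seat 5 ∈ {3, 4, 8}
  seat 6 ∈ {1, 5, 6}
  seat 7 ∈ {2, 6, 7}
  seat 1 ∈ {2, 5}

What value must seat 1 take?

2

The 8 variables draw from only 8 values {1, 2, 3, 4, 5, 6, 7, 8}, so each is used; only seat 6 can be 1, hence seat 6 = 1.
The 7 still-open variables draw from only 7 values {2, 3, 4, 5, 6, 7, 8}, so each is used; only seat 5 can be 8, hence seat 5 = 8.
seat 3 and seat 4 share exactly the 2 values {3, 5}; by pigeonhole those values go to them, so strike 3, 5 from seat 1, seat 2, seat 8.
So seat 1 = 2.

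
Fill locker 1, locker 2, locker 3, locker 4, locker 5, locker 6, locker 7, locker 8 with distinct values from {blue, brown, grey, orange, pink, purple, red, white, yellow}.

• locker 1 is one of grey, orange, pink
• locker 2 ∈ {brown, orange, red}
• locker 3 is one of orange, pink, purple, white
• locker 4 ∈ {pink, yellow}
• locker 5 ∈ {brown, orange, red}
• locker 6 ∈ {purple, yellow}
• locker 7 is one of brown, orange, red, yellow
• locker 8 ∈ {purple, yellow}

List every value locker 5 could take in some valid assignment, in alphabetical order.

The 8 variables draw from only 8 values {brown, grey, orange, pink, purple, red, white, yellow}, so each is used; only locker 1 can be grey, hence locker 1 = grey.
The 7 still-open variables draw from only 7 values {brown, orange, pink, purple, red, white, yellow}, so each is used; only locker 3 can be white, hence locker 3 = white.
The 6 still-open variables together cover exactly {brown, orange, pink, purple, red, yellow} — 6 values for 6 variables — and pink appears only in locker 4's list, so locker 4 = pink.
locker 6 and locker 8 share exactly the 2 values {purple, yellow}; by pigeonhole those values go to them, so strike purple, yellow from locker 7.
No further eliminations apply; locker 5 can still be any of brown, orange, red.

brown, orange, red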